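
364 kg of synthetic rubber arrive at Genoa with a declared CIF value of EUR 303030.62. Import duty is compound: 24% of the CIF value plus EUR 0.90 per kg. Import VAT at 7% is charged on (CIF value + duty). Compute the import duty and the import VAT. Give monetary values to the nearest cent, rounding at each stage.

Ad valorem component: 303030.62 × 24% = 72727.35
Specific component: 364 × 0.90 = 327.60
Import duty = 72727.35 + 327.60 = 73054.95
VAT base = CIF + duty = 303030.62 + 73054.95 = 376085.57
Import VAT = 376085.57 × 7% = 26325.99

Import duty: EUR 73054.95; import VAT: EUR 26325.99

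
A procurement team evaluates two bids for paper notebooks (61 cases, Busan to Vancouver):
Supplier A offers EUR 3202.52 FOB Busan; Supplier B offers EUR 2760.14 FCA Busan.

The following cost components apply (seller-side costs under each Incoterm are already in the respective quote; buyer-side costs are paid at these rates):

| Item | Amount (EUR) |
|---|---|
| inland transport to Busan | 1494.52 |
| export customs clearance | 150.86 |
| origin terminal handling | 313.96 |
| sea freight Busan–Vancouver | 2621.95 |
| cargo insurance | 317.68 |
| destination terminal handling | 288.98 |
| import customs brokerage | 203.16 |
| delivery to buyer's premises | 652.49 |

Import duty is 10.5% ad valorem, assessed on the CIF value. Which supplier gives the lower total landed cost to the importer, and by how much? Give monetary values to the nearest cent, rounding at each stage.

Supplier B is cheaper by EUR 141.91

Supplier A (FOB):
CIF value = FOB price + freight + insurance = 3202.52 + 2621.95 + 317.68 = 6142.15
Import duty = 6142.15 × 10.5% = 644.93
Buyer bears (A): 2621.95 + 317.68 + 288.98 + 203.16 + 652.49 = 4084.26
Landed cost (A) = invoice 3202.52 + 4084.26 + duty 644.93 = 7931.71
Supplier B (FCA):
CIF value = FCA price + origin terminal + freight + insurance = 2760.14 + 313.96 + 2621.95 + 317.68 = 6013.73
Import duty = 6013.73 × 10.5% = 631.44
Buyer bears (B): 313.96 + 2621.95 + 317.68 + 288.98 + 203.16 + 652.49 = 4398.22
Landed cost (B) = invoice 2760.14 + 4398.22 + duty 631.44 = 7789.80
Difference = |7931.71 − 7789.80| = 141.91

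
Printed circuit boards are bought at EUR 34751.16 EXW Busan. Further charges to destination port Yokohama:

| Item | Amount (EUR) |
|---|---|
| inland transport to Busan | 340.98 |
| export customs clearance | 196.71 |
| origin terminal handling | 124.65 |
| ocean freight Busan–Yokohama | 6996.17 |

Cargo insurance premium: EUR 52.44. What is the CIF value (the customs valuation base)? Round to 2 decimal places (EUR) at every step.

CIF = EXW price + pre-shipment costs + freight + insurance
CIF = 34751.16 + 340.98 + 196.71 + 124.65 + 6996.17 + 52.44 = 42462.11

CIF value: EUR 42462.11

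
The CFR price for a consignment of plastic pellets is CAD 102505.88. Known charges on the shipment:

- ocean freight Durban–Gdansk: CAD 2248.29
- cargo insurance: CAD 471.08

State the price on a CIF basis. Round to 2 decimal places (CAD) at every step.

Not relevant to the conversion: freight — on the seller under both CFR and CIF; already in the CFR price and stays in the CIF price.
From CFR to CIF, the seller additionally bears: insurance.
CIF price = 102505.88 + 471.08 = 102976.96

CIF price: CAD 102976.96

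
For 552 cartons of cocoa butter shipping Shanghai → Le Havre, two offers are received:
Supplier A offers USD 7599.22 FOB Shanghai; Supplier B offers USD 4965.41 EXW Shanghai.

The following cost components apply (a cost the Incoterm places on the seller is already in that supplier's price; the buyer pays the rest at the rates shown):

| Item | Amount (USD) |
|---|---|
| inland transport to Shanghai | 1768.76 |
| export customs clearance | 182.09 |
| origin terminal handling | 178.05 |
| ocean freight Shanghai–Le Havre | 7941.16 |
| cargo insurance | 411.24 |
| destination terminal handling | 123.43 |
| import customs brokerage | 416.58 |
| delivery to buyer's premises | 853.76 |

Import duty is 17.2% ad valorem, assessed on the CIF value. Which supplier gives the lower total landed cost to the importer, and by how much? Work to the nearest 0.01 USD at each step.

Supplier A (FOB):
CIF value = FOB price + freight + insurance = 7599.22 + 7941.16 + 411.24 = 15951.62
Import duty = 15951.62 × 17.2% = 2743.68
Buyer bears (A): 7941.16 + 411.24 + 123.43 + 416.58 + 853.76 = 9746.17
Landed cost (A) = invoice 7599.22 + 9746.17 + duty 2743.68 = 20089.07
Supplier B (EXW):
CIF value = EXW price + inland to port + export clearance + origin terminal + freight + insurance = 4965.41 + 1768.76 + 182.09 + 178.05 + 7941.16 + 411.24 = 15446.71
Import duty = 15446.71 × 17.2% = 2656.83
Buyer bears (B): 1768.76 + 182.09 + 178.05 + 7941.16 + 411.24 + 123.43 + 416.58 + 853.76 = 11875.07
Landed cost (B) = invoice 4965.41 + 11875.07 + duty 2656.83 = 19497.31
Difference = |20089.07 − 19497.31| = 591.76

Supplier B is cheaper by USD 591.76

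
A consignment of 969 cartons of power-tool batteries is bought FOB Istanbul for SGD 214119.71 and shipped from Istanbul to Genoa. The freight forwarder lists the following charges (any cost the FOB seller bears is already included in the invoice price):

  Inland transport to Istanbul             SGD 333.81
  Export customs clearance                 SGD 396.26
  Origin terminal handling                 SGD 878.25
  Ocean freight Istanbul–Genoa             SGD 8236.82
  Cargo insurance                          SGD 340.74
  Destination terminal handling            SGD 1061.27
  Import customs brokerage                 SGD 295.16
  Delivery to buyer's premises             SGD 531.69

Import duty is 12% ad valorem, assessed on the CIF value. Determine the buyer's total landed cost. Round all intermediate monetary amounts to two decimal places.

FOB: the seller bears costs until goods are on board at the origin port; the buyer bears freight, insurance and all costs thereafter.
Already in the invoice (seller's account under FOB): inland to port, export clearance, origin terminal — exclude.
CIF value = FOB price + freight + insurance = 214119.71 + 8236.82 + 340.74 = 222697.27
Import duty = 222697.27 × 12% = 26723.67
Buyer bears: freight 8236.82 + insurance 340.74 + destination terminal 1061.27 + brokerage 295.16 + delivery 531.69 + duty 26723.67 = 37189.35
Landed cost = invoice 214119.71 + 37189.35 = 251309.06

Total landed cost: SGD 251309.06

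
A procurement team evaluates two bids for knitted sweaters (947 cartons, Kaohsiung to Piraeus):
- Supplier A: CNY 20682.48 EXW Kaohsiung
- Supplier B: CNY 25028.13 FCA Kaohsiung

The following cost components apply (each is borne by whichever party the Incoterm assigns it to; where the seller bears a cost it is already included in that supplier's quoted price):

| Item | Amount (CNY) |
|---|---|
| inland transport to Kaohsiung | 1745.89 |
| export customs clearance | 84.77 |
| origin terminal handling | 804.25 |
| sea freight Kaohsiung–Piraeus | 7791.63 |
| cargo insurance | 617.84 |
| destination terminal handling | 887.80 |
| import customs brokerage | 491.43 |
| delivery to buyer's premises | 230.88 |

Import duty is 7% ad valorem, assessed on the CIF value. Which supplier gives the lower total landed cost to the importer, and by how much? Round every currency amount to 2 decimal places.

Supplier A is cheaper by CNY 2691.04

Supplier A (EXW):
CIF value = EXW price + inland to port + export clearance + origin terminal + freight + insurance = 20682.48 + 1745.89 + 84.77 + 804.25 + 7791.63 + 617.84 = 31726.86
Import duty = 31726.86 × 7% = 2220.88
Buyer bears (A): 1745.89 + 84.77 + 804.25 + 7791.63 + 617.84 + 887.80 + 491.43 + 230.88 = 12654.49
Landed cost (A) = invoice 20682.48 + 12654.49 + duty 2220.88 = 35557.85
Supplier B (FCA):
CIF value = FCA price + origin terminal + freight + insurance = 25028.13 + 804.25 + 7791.63 + 617.84 = 34241.85
Import duty = 34241.85 × 7% = 2396.93
Buyer bears (B): 804.25 + 7791.63 + 617.84 + 887.80 + 491.43 + 230.88 = 10823.83
Landed cost (B) = invoice 25028.13 + 10823.83 + duty 2396.93 = 38248.89
Difference = |35557.85 − 38248.89| = 2691.04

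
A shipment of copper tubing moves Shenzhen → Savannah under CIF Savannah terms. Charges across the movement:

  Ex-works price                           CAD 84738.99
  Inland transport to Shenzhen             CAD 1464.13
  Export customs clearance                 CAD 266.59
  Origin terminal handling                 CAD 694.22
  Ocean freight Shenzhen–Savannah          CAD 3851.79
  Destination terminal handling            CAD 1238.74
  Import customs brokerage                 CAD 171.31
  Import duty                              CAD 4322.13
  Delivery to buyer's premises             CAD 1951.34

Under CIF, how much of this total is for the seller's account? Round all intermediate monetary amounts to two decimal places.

Seller's account: CAD 91015.72

CIF: the seller pays costs through ocean freight and marine insurance to the destination port.
Seller's account: goods 84738.99 + inland to port 1464.13 + export clearance 266.59 + origin terminal 694.22 + freight 3851.79 = 91015.72
Buyer's account: destination terminal 1238.74 + brokerage 171.31 + duty 4322.13 + delivery 1951.34 = 7683.52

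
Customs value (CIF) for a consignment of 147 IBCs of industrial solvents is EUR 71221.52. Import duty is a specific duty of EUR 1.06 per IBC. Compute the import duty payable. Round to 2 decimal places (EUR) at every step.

Import duty: EUR 155.82

Import duty = 147 × 1.06 = 155.82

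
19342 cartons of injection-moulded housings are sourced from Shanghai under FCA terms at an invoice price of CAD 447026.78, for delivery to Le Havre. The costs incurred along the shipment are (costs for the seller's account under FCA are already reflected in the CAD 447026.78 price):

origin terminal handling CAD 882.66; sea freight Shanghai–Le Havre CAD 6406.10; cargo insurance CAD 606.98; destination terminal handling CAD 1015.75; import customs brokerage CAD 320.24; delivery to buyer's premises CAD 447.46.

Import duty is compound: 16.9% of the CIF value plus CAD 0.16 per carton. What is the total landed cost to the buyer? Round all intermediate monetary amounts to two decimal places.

Total landed cost: CAD 536682.60

FCA: the seller delivers export-cleared goods to the carrier; the buyer bears costs from that point.
CIF value = FCA price + origin terminal + freight + insurance = 447026.78 + 882.66 + 6406.10 + 606.98 = 454922.52
Ad valorem component: 454922.52 × 16.9% = 76881.91
Specific component: 19342 × 0.16 = 3094.72
Import duty = 76881.91 + 3094.72 = 79976.63
Buyer bears: origin terminal 882.66 + freight 6406.10 + insurance 606.98 + destination terminal 1015.75 + brokerage 320.24 + delivery 447.46 + duty 79976.63 = 89655.82
Landed cost = invoice 447026.78 + 89655.82 = 536682.60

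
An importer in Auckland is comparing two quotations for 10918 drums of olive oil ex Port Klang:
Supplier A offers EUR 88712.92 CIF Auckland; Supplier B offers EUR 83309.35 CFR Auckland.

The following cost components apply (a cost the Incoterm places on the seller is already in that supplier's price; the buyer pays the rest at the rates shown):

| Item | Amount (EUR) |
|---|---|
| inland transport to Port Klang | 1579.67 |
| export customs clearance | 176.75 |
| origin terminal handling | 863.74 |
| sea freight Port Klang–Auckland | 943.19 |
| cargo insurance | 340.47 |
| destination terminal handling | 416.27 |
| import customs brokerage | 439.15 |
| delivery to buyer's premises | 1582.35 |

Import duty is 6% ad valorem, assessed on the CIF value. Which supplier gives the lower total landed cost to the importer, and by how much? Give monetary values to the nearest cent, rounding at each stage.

Supplier A (CIF):
The CIF price already equals the CIF value: 88712.92
Import duty = 88712.92 × 6% = 5322.78
Buyer bears (A): 416.27 + 439.15 + 1582.35 = 2437.77
Landed cost (A) = invoice 88712.92 + 2437.77 + duty 5322.78 = 96473.47
Supplier B (CFR):
CIF value = CFR price + insurance = 83309.35 + 340.47 = 83649.82
Import duty = 83649.82 × 6% = 5018.99
Buyer bears (B): 340.47 + 416.27 + 439.15 + 1582.35 = 2778.24
Landed cost (B) = invoice 83309.35 + 2778.24 + duty 5018.99 = 91106.58
Difference = |96473.47 − 91106.58| = 5366.89

Supplier B is cheaper by EUR 5366.89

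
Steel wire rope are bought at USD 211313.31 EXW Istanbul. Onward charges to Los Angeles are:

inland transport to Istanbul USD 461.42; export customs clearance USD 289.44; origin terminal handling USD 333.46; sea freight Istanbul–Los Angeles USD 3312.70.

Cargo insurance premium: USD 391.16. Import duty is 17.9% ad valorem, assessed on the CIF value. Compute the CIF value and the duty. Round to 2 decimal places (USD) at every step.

CIF = EXW price + pre-shipment costs + freight + insurance
CIF = 211313.31 + 461.42 + 289.44 + 333.46 + 3312.70 + 391.16 = 216101.49
Import duty = 216101.49 × 17.9% = 38682.17

CIF value: USD 216101.49; import duty: USD 38682.17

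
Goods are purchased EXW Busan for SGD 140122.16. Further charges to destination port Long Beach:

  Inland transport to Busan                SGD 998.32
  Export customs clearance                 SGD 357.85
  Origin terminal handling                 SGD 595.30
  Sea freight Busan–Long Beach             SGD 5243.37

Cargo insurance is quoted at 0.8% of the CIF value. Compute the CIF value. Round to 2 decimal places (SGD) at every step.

Let C be the CIF value. C = EXW price + pre-shipment costs + freight + 0.8% × C
C − 0.8% × C = 140122.16 + 998.32 + 357.85 + 595.30 + 5243.37
0.992 × C = 147317.00
C = 147317.00 / 0.992 = 148505.04
Insurance premium = 0.8% × 148505.04 = 1188.04

CIF value: SGD 148505.04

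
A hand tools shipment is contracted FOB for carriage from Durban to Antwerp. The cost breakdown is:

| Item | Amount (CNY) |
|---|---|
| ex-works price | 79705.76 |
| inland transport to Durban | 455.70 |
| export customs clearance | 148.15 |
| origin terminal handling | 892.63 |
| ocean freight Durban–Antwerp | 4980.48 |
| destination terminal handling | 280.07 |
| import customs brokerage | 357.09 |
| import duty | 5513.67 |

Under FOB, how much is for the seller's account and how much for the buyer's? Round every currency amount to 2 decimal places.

Seller: CNY 81202.24; buyer: CNY 11131.31

FOB: the seller bears costs until goods are on board at the origin port; the buyer bears freight, insurance and all costs thereafter.
Seller's account: goods 79705.76 + inland to port 455.70 + export clearance 148.15 + origin terminal 892.63 = 81202.24
Buyer's account: freight 4980.48 + destination terminal 280.07 + brokerage 357.09 + duty 5513.67 = 11131.31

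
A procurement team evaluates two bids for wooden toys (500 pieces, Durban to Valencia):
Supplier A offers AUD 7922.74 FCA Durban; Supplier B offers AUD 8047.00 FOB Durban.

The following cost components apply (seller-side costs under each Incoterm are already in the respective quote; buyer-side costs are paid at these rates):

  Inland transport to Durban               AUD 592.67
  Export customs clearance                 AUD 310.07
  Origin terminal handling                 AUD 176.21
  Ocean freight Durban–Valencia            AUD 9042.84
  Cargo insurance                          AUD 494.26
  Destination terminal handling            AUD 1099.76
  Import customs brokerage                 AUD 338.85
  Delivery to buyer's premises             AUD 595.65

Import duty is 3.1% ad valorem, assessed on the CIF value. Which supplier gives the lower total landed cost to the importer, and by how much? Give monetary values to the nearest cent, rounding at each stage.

Supplier B is cheaper by AUD 53.56

Supplier A (FCA):
CIF value = FCA price + origin terminal + freight + insurance = 7922.74 + 176.21 + 9042.84 + 494.26 = 17636.05
Import duty = 17636.05 × 3.1% = 546.72
Buyer bears (A): 176.21 + 9042.84 + 494.26 + 1099.76 + 338.85 + 595.65 = 11747.57
Landed cost (A) = invoice 7922.74 + 11747.57 + duty 546.72 = 20217.03
Supplier B (FOB):
CIF value = FOB price + freight + insurance = 8047.00 + 9042.84 + 494.26 = 17584.10
Import duty = 17584.10 × 3.1% = 545.11
Buyer bears (B): 9042.84 + 494.26 + 1099.76 + 338.85 + 595.65 = 11571.36
Landed cost (B) = invoice 8047.00 + 11571.36 + duty 545.11 = 20163.47
Difference = |20217.03 − 20163.47| = 53.56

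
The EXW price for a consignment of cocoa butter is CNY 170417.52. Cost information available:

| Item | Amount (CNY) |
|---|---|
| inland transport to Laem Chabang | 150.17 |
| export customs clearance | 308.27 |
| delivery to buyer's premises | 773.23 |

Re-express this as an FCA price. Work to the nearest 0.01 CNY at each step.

Not relevant to the conversion: delivery — on the buyer under both terms; not part of either seller's price.
From EXW to FCA, the seller additionally bears: inland to port, export clearance.
FCA price = 170417.52 + 150.17 + 308.27 = 170875.96

FCA price: CNY 170875.96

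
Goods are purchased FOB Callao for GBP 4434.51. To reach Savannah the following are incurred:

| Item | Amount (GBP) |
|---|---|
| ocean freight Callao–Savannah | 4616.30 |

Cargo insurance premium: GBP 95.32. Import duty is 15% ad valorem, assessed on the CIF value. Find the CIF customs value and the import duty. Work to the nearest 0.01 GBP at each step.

CIF value: GBP 9146.13; import duty: GBP 1371.92

CIF = FOB price + freight + insurance
CIF = 4434.51 + 4616.30 + 95.32 = 9146.13
Import duty = 9146.13 × 15% = 1371.92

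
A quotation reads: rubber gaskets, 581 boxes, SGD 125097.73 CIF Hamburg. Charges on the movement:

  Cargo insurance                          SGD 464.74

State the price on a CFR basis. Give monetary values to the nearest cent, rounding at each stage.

CFR price: SGD 124632.99

From CIF to CFR, the seller no longer bears: insurance.
CFR price = 125097.73 − 464.74 = 124632.99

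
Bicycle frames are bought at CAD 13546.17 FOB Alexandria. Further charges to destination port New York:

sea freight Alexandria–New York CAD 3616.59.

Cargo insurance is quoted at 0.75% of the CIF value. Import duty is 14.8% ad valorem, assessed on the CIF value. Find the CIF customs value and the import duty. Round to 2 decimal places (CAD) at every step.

CIF value: CAD 17292.45; import duty: CAD 2559.28

Let C be the CIF value. C = FOB price + freight + 0.75% × C
C − 0.75% × C = 13546.17 + 3616.59
0.9925 × C = 17162.76
C = 17162.76 / 0.9925 = 17292.45
Insurance premium = 0.75% × 17292.45 = 129.69
Import duty = 17292.45 × 14.8% = 2559.28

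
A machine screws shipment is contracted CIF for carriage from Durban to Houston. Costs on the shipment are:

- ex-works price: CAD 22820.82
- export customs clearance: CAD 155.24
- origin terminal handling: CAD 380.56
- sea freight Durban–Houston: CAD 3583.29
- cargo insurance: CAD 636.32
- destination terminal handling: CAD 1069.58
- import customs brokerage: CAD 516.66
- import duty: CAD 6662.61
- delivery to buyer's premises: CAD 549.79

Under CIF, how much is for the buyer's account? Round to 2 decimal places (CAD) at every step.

Buyer's account: CAD 8798.64

CIF: the seller pays costs through ocean freight and marine insurance to the destination port.
Seller's account: goods 22820.82 + export clearance 155.24 + origin terminal 380.56 + freight 3583.29 + insurance 636.32 = 27576.23
Buyer's account: destination terminal 1069.58 + brokerage 516.66 + duty 6662.61 + delivery 549.79 = 8798.64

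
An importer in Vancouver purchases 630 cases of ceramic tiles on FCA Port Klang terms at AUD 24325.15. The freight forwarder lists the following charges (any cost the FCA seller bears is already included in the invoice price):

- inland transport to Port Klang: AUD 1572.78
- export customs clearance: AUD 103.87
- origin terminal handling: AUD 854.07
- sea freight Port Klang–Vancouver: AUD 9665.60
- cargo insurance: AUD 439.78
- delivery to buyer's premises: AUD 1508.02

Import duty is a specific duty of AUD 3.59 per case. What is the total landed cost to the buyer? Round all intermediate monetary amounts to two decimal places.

FCA: the seller delivers export-cleared goods to the carrier; the buyer bears costs from that point.
Already in the invoice (seller's account under FCA): inland to port, export clearance — exclude.
CIF value = FCA price + origin terminal + freight + insurance = 24325.15 + 854.07 + 9665.60 + 439.78 = 35284.60
Import duty = 630 × 3.59 = 2261.70
Buyer bears: origin terminal 854.07 + freight 9665.60 + insurance 439.78 + delivery 1508.02 + duty 2261.70 = 14729.17
Landed cost = invoice 24325.15 + 14729.17 = 39054.32

Total landed cost: AUD 39054.32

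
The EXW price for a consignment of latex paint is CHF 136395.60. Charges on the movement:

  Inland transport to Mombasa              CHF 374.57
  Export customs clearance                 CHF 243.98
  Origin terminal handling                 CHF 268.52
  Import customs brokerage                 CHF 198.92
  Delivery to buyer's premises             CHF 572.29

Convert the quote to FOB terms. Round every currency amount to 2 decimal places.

Not relevant to the conversion: delivery, brokerage — on the buyer under both terms; not part of either seller's price.
From EXW to FOB, the seller additionally bears: inland to port, export clearance, origin terminal.
FOB price = 136395.60 + 374.57 + 243.98 + 268.52 = 137282.67

FOB price: CHF 137282.67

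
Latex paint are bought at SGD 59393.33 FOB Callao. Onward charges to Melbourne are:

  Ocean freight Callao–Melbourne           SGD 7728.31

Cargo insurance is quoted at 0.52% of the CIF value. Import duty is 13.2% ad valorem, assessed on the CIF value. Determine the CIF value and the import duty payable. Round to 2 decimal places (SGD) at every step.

CIF value: SGD 67472.50; import duty: SGD 8906.37

Let C be the CIF value. C = FOB price + freight + 0.52% × C
C − 0.52% × C = 59393.33 + 7728.31
0.9948 × C = 67121.64
C = 67121.64 / 0.9948 = 67472.50
Insurance premium = 0.52% × 67472.50 = 350.86
Import duty = 67472.50 × 13.2% = 8906.37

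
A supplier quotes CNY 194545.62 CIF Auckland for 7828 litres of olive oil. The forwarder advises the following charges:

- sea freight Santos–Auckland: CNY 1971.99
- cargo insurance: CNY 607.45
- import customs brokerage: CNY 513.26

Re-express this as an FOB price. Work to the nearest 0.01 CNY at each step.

Not relevant to the conversion: brokerage — on the buyer under both terms; not part of either seller's price.
From CIF to FOB, the seller no longer bears: freight, insurance.
FOB price = 194545.62 − 1971.99 − 607.45 = 191966.18

FOB price: CNY 191966.18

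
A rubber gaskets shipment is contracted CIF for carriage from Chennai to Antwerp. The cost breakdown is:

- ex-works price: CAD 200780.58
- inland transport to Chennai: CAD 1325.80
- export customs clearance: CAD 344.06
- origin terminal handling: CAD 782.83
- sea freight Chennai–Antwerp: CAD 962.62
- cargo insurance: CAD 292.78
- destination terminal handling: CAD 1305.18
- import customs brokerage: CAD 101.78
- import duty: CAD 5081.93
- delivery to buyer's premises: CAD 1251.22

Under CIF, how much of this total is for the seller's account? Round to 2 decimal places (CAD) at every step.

CIF: the seller pays costs through ocean freight and marine insurance to the destination port.
Seller's account: goods 200780.58 + inland to port 1325.80 + export clearance 344.06 + origin terminal 782.83 + freight 962.62 + insurance 292.78 = 204488.67
Buyer's account: destination terminal 1305.18 + brokerage 101.78 + duty 5081.93 + delivery 1251.22 = 7740.11

Seller's account: CAD 204488.67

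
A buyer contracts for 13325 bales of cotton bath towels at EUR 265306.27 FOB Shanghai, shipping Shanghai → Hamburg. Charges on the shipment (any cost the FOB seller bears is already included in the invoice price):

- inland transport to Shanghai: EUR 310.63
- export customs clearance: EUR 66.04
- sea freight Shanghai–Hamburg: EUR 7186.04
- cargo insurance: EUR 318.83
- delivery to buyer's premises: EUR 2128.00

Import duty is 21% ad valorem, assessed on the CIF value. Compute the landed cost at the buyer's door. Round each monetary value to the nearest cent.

Total landed cost: EUR 332229.48

FOB: the seller bears costs until goods are on board at the origin port; the buyer bears freight, insurance and all costs thereafter.
Already in the invoice (seller's account under FOB): inland to port, export clearance — exclude.
CIF value = FOB price + freight + insurance = 265306.27 + 7186.04 + 318.83 = 272811.14
Import duty = 272811.14 × 21% = 57290.34
Buyer bears: freight 7186.04 + insurance 318.83 + delivery 2128.00 + duty 57290.34 = 66923.21
Landed cost = invoice 265306.27 + 66923.21 = 332229.48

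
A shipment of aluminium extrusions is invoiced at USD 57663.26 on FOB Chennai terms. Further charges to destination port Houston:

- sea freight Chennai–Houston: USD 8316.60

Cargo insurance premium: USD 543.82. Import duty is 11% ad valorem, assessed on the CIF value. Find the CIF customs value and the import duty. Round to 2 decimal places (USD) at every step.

CIF value: USD 66523.68; import duty: USD 7317.60

CIF = FOB price + freight + insurance
CIF = 57663.26 + 8316.60 + 543.82 = 66523.68
Import duty = 66523.68 × 11% = 7317.60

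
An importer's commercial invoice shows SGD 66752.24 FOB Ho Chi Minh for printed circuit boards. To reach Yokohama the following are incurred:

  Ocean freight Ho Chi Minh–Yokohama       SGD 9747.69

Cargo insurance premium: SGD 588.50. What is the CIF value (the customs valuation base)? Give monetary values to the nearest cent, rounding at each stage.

CIF value: SGD 77088.43

CIF = FOB price + freight + insurance
CIF = 66752.24 + 9747.69 + 588.50 = 77088.43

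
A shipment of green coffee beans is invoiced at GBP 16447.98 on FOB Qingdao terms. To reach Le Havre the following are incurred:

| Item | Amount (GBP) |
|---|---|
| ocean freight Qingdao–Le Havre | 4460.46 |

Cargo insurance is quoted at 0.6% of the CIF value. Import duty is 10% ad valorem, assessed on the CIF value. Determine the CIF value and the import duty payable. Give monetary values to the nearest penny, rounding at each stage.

CIF value: GBP 21034.65; import duty: GBP 2103.47

Let C be the CIF value. C = FOB price + freight + 0.6% × C
C − 0.6% × C = 16447.98 + 4460.46
0.994 × C = 20908.44
C = 20908.44 / 0.994 = 21034.65
Insurance premium = 0.6% × 21034.65 = 126.21
Import duty = 21034.65 × 10% = 2103.47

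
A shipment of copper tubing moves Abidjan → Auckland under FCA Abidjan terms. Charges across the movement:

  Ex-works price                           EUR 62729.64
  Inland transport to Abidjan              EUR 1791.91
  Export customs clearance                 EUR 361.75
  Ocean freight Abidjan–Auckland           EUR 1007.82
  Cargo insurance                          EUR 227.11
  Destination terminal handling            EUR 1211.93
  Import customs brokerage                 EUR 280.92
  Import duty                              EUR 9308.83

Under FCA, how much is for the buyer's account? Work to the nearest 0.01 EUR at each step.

FCA: the seller delivers export-cleared goods to the carrier; the buyer bears costs from that point.
Seller's account: goods 62729.64 + inland to port 1791.91 + export clearance 361.75 = 64883.30
Buyer's account: freight 1007.82 + insurance 227.11 + destination terminal 1211.93 + brokerage 280.92 + duty 9308.83 = 12036.61

Buyer's account: EUR 12036.61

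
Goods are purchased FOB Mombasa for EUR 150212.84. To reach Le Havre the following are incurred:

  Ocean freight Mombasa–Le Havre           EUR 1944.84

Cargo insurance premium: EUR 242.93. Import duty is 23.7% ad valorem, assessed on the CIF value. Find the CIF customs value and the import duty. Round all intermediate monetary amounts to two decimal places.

CIF value: EUR 152400.61; import duty: EUR 36118.94

CIF = FOB price + freight + insurance
CIF = 150212.84 + 1944.84 + 242.93 = 152400.61
Import duty = 152400.61 × 23.7% = 36118.94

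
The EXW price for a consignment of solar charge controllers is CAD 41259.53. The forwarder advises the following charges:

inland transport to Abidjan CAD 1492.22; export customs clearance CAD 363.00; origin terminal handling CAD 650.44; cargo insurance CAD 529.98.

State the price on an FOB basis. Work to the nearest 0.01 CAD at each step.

FOB price: CAD 43765.19

Not relevant to the conversion: insurance — on the buyer under both terms; not part of either seller's price.
From EXW to FOB, the seller additionally bears: inland to port, export clearance, origin terminal.
FOB price = 41259.53 + 1492.22 + 363.00 + 650.44 = 43765.19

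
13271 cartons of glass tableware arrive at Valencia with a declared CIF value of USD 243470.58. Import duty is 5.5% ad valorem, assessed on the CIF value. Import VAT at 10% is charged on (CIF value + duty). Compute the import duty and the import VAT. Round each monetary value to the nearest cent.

Import duty = 243470.58 × 5.5% = 13390.88
VAT base = CIF + duty = 243470.58 + 13390.88 = 256861.46
Import VAT = 256861.46 × 10% = 25686.15

Import duty: USD 13390.88; import VAT: USD 25686.15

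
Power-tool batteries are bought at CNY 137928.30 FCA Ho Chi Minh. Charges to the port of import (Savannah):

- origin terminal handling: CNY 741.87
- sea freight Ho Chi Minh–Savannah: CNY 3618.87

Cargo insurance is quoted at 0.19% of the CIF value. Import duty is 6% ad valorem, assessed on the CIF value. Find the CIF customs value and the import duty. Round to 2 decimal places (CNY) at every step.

CIF value: CNY 142559.90; import duty: CNY 8553.59

Let C be the CIF value. C = FCA price + pre-shipment costs + freight + 0.19% × C
C − 0.19% × C = 137928.30 + 741.87 + 3618.87
0.9981 × C = 142289.04
C = 142289.04 / 0.9981 = 142559.90
Insurance premium = 0.19% × 142559.90 = 270.86
Import duty = 142559.90 × 6% = 8553.59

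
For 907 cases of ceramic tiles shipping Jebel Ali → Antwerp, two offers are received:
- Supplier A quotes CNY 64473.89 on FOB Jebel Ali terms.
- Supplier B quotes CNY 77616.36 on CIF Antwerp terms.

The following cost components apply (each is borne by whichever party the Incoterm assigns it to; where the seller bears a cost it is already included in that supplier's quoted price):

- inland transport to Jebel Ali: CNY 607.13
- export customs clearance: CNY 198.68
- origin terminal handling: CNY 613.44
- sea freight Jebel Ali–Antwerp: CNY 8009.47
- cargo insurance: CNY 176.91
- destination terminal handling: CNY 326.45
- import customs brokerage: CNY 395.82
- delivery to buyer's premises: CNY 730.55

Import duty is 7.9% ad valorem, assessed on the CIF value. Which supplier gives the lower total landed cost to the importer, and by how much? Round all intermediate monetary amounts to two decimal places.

Supplier A (FOB):
CIF value = FOB price + freight + insurance = 64473.89 + 8009.47 + 176.91 = 72660.27
Import duty = 72660.27 × 7.9% = 5740.16
Buyer bears (A): 8009.47 + 176.91 + 326.45 + 395.82 + 730.55 = 9639.20
Landed cost (A) = invoice 64473.89 + 9639.20 + duty 5740.16 = 79853.25
Supplier B (CIF):
The CIF price already equals the CIF value: 77616.36
Import duty = 77616.36 × 7.9% = 6131.69
Buyer bears (B): 326.45 + 395.82 + 730.55 = 1452.82
Landed cost (B) = invoice 77616.36 + 1452.82 + duty 6131.69 = 85200.87
Difference = |79853.25 − 85200.87| = 5347.62

Supplier A is cheaper by CNY 5347.62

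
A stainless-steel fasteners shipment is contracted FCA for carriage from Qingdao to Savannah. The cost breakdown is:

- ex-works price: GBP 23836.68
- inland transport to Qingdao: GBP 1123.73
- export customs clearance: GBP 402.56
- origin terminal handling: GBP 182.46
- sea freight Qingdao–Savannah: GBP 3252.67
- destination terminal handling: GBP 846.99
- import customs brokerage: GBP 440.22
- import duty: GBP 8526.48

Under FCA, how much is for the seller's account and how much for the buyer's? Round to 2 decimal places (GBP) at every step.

Seller: GBP 25362.97; buyer: GBP 13248.82

FCA: the seller delivers export-cleared goods to the carrier; the buyer bears costs from that point.
Seller's account: goods 23836.68 + inland to port 1123.73 + export clearance 402.56 = 25362.97
Buyer's account: origin terminal 182.46 + freight 3252.67 + destination terminal 846.99 + brokerage 440.22 + duty 8526.48 = 13248.82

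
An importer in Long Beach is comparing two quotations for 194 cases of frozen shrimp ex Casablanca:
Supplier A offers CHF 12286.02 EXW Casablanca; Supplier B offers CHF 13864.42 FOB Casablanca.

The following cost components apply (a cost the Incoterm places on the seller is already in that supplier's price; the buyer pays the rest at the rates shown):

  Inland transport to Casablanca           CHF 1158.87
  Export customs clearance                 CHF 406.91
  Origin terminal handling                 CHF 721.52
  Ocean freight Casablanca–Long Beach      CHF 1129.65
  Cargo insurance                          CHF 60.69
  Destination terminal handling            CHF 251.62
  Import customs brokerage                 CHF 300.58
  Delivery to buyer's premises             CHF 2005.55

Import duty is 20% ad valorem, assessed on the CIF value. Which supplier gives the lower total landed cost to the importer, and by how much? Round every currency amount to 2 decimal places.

Supplier A (EXW):
CIF value = EXW price + inland to port + export clearance + origin terminal + freight + insurance = 12286.02 + 1158.87 + 406.91 + 721.52 + 1129.65 + 60.69 = 15763.66
Import duty = 15763.66 × 20% = 3152.73
Buyer bears (A): 1158.87 + 406.91 + 721.52 + 1129.65 + 60.69 + 251.62 + 300.58 + 2005.55 = 6035.39
Landed cost (A) = invoice 12286.02 + 6035.39 + duty 3152.73 = 21474.14
Supplier B (FOB):
CIF value = FOB price + freight + insurance = 13864.42 + 1129.65 + 60.69 = 15054.76
Import duty = 15054.76 × 20% = 3010.95
Buyer bears (B): 1129.65 + 60.69 + 251.62 + 300.58 + 2005.55 = 3748.09
Landed cost (B) = invoice 13864.42 + 3748.09 + duty 3010.95 = 20623.46
Difference = |21474.14 − 20623.46| = 850.68

Supplier B is cheaper by CHF 850.68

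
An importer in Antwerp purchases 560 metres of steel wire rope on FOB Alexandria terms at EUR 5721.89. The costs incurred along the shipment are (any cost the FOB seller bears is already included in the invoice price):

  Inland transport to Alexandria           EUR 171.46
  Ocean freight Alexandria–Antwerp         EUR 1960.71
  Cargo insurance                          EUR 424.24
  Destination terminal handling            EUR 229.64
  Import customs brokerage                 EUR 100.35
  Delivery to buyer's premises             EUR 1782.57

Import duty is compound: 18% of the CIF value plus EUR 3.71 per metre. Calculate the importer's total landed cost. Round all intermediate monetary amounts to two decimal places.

Total landed cost: EUR 13756.23

FOB: the seller bears costs until goods are on board at the origin port; the buyer bears freight, insurance and all costs thereafter.
Already in the invoice (seller's account under FOB): inland to port — exclude.
CIF value = FOB price + freight + insurance = 5721.89 + 1960.71 + 424.24 = 8106.84
Ad valorem component: 8106.84 × 18% = 1459.23
Specific component: 560 × 3.71 = 2077.60
Import duty = 1459.23 + 2077.60 = 3536.83
Buyer bears: freight 1960.71 + insurance 424.24 + destination terminal 229.64 + brokerage 100.35 + delivery 1782.57 + duty 3536.83 = 8034.34
Landed cost = invoice 5721.89 + 8034.34 = 13756.23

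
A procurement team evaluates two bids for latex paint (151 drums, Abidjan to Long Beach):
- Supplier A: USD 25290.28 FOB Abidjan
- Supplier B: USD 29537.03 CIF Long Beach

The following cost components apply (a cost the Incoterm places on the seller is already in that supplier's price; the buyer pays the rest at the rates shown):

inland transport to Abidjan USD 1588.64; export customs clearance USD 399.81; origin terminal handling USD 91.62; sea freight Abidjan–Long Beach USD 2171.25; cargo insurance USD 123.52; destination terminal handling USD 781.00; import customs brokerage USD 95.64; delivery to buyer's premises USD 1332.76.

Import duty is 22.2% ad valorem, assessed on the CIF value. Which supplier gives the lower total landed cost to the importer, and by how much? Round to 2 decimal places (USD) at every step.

Supplier A is cheaper by USD 2385.32

Supplier A (FOB):
CIF value = FOB price + freight + insurance = 25290.28 + 2171.25 + 123.52 = 27585.05
Import duty = 27585.05 × 22.2% = 6123.88
Buyer bears (A): 2171.25 + 123.52 + 781.00 + 95.64 + 1332.76 = 4504.17
Landed cost (A) = invoice 25290.28 + 4504.17 + duty 6123.88 = 35918.33
Supplier B (CIF):
The CIF price already equals the CIF value: 29537.03
Import duty = 29537.03 × 22.2% = 6557.22
Buyer bears (B): 781.00 + 95.64 + 1332.76 = 2209.40
Landed cost (B) = invoice 29537.03 + 2209.40 + duty 6557.22 = 38303.65
Difference = |35918.33 − 38303.65| = 2385.32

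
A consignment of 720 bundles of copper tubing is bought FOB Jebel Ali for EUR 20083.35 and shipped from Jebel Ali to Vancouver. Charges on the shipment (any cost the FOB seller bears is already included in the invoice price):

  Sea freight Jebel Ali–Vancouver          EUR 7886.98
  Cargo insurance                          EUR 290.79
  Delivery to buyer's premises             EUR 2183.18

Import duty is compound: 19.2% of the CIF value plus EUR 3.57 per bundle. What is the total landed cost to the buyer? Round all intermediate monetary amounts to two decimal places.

FOB: the seller bears costs until goods are on board at the origin port; the buyer bears freight, insurance and all costs thereafter.
CIF value = FOB price + freight + insurance = 20083.35 + 7886.98 + 290.79 = 28261.12
Ad valorem component: 28261.12 × 19.2% = 5426.14
Specific component: 720 × 3.57 = 2570.40
Import duty = 5426.14 + 2570.40 = 7996.54
Buyer bears: freight 7886.98 + insurance 290.79 + delivery 2183.18 + duty 7996.54 = 18357.49
Landed cost = invoice 20083.35 + 18357.49 = 38440.84

Total landed cost: EUR 38440.84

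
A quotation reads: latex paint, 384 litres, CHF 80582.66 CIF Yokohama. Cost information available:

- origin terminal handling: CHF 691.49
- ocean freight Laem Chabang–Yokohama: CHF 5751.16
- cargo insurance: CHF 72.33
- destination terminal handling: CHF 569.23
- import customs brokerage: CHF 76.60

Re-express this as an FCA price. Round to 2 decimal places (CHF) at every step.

Not relevant to the conversion: brokerage, destination terminal — on the buyer under both terms; not part of either seller's price.
From CIF to FCA, the seller no longer bears: origin terminal, freight, insurance.
FCA price = 80582.66 − 691.49 − 5751.16 − 72.33 = 74067.68

FCA price: CHF 74067.68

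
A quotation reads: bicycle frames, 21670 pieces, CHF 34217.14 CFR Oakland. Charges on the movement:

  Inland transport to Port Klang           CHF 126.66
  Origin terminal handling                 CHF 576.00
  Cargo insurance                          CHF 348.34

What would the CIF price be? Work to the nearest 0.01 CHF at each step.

Not relevant to the conversion: origin terminal, inland to port — on the seller under both CFR and CIF; already in the CFR price and stays in the CIF price.
From CFR to CIF, the seller additionally bears: insurance.
CIF price = 34217.14 + 348.34 = 34565.48

CIF price: CHF 34565.48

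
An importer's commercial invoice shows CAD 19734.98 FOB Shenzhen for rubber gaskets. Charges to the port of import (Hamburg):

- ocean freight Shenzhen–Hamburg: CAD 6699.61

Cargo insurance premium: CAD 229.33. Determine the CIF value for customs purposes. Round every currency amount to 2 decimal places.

CIF value: CAD 26663.92

CIF = FOB price + freight + insurance
CIF = 19734.98 + 6699.61 + 229.33 = 26663.92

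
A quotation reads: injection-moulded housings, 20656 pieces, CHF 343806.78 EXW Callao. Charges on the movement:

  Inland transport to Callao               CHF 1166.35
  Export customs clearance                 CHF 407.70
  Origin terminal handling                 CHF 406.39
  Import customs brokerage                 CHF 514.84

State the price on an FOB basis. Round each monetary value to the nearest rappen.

Not relevant to the conversion: brokerage — on the buyer under both terms; not part of either seller's price.
From EXW to FOB, the seller additionally bears: inland to port, export clearance, origin terminal.
FOB price = 343806.78 + 1166.35 + 407.70 + 406.39 = 345787.22

FOB price: CHF 345787.22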